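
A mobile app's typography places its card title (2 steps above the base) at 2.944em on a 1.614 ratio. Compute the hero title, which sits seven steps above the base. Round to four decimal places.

The gap is 7 − (2) = 5 steps, so the factor is 1.614^5.
2.944 × 1.614⁵ = 2.944 × 10.95261 ≈ 32.2445

32.2445em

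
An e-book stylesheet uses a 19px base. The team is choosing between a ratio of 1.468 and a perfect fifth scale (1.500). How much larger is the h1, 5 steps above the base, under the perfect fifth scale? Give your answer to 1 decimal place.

At 1.468: 19.0 × 1.468⁵ = 129.534px
Perfect fifth: 19.0 × 1.500⁵ = 144.281px
Difference: 144.281 − 129.534 = 14.747px

14.7px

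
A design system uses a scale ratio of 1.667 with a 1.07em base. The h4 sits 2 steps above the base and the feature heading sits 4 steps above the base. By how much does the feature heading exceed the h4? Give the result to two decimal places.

Step 2: 1.07 × 1.667² = 2.9734em
Step 4: 1.07 × 1.667⁴ = 8.2628em
Difference: 8.2628 − 2.9734 = 5.2894em

5.29em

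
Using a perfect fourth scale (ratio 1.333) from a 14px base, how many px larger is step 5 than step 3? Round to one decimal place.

25.8px

Step 3: 14.0 × 1.333³ = 33.160px
Step 5: 14.0 × 1.333⁵ = 58.922px
Difference: 58.922 − 33.160 = 25.762px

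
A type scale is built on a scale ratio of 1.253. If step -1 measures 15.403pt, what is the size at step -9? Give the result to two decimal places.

The gap is -9 − (-1) = -8 steps, so the factor is 1.253^-8.
15.403 ÷ 1.253⁸ = 15.403 ÷ 6.07587 ≈ 2.535

2.54pt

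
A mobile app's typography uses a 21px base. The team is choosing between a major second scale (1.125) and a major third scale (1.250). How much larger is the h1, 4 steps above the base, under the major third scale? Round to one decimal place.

Major second: 21.0 × 1.125⁴ = 33.638px
Major third: 21.0 × 1.250⁴ = 51.270px
Difference: 51.270 − 33.638 = 17.632px

17.6px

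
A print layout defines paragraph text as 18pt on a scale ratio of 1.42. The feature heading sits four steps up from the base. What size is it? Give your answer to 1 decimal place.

A modular type scale is a geometric sequence: sizeₙ = base × rⁿ.
18.0 × 1.42⁴ = 18.0 × 4.06587 ≈ 73.19

73.2pt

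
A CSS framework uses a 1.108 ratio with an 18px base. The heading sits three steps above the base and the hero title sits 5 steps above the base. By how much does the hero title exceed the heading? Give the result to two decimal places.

Step 3: 18.0 × 1.108³ = 24.4845px
Step 5: 18.0 × 1.108⁵ = 30.0588px
Difference: 30.0588 − 24.4845 = 5.5743px

5.57px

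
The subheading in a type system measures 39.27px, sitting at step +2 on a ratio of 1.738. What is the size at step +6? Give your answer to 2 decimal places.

358.31px

39.27 × 1.738⁴ = 39.27 × 9.12429 ≈ 358.311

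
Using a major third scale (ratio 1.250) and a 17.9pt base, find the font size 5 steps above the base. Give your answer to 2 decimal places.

54.63pt

17.9 × 1.250⁵ = 17.9 × 3.05176 ≈ 54.63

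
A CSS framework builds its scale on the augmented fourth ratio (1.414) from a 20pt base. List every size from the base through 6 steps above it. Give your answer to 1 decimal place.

Step 0: 20pt
Step 1: 20.0 × 1.414 = 28.3
Step 2: 20.0 × 1.414² = 40.0
Step 3: 20.0 × 1.414³ = 56.5
Step 4: 20.0 × 1.414⁴ = 80.0
Step 5: 20.0 × 1.414⁵ = 113.1
Step 6: 20.0 × 1.414⁶ = 159.9

20.0pt, 28.3pt, 40.0pt, 56.5pt, 80.0pt, 113.1pt, 159.9pt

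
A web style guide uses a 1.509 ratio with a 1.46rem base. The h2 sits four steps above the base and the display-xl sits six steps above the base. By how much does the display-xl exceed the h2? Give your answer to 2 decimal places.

9.67rem

Step 4: 1.46 × 1.509⁴ = 7.5702rem
Step 6: 1.46 × 1.509⁶ = 17.2381rem
Difference: 17.2381 − 7.5702 = 9.6679rem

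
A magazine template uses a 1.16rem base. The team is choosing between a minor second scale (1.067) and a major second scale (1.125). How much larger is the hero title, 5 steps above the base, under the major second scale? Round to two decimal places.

0.49rem

Minor second: 1.16 × 1.067⁵ = 1.6043rem
Major second: 1.16 × 1.125⁵ = 2.0904rem
Difference: 2.0904 − 1.6043 = 0.4861rem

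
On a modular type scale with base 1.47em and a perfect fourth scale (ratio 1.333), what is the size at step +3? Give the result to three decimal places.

3.482em

Each step on a modular scale multiplies by the ratio, so the size n steps from the base is base × ratioⁿ.
1.47 × 1.333³ = 1.47 × 2.36859 ≈ 3.482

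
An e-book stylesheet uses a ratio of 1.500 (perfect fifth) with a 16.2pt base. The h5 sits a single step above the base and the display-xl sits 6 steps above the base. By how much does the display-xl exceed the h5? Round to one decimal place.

160.2pt

Step 1: 16.2 × 1.500 = 24.300pt
Step 6: 16.2 × 1.500⁶ = 184.528pt
Difference: 184.528 − 24.300 = 160.228pt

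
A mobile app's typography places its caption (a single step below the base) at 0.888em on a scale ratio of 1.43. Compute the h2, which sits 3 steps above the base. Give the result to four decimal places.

3.7133em

The gap is 3 − (-1) = 4 steps, so the factor is 1.43^4.
0.888 × 1.43⁴ = 0.888 × 4.18162 ≈ 3.7133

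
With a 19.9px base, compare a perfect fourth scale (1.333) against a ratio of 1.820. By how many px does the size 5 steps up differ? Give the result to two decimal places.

313.63px

Perfect fourth: 19.9 × 1.333⁵ = 83.7537px
At 1.820: 19.9 × 1.820⁵ = 397.3837px
Difference: 397.3837 − 83.7537 = 313.6300px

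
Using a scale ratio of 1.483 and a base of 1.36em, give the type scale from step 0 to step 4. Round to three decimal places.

Step 0: 1.36em
Step 1: 1.36 × 1.483 = 2.017
Step 2: 1.36 × 1.483² = 2.991
Step 3: 1.36 × 1.483³ = 4.436
Step 4: 1.36 × 1.483⁴ = 6.578

1.360em, 2.017em, 2.991em, 4.436em, 6.578em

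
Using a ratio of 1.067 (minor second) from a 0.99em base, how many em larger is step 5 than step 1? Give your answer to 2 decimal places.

Step 1: 0.99 × 1.067 = 1.0563em
Step 5: 0.99 × 1.067⁵ = 1.3692em
Difference: 1.3692 − 1.0563 = 0.3129em

0.31em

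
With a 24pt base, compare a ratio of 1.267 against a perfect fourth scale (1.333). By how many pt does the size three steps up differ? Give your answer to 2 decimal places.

8.03pt

At 1.267: 24.0 × 1.267³ = 48.8136pt
Perfect fourth: 24.0 × 1.333³ = 56.8462pt
Difference: 56.8462 − 48.8136 = 8.0326pt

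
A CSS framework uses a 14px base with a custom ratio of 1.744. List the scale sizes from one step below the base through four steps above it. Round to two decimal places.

Step -1: 14.0 ÷ 1.744 = 8.03
Step 0: 14px
Step 1: 14.0 × 1.744 = 24.42
Step 2: 14.0 × 1.744² = 42.58
Step 3: 14.0 × 1.744³ = 74.26
Step 4: 14.0 × 1.744⁴ = 129.51

8.03px, 14.00px, 24.42px, 42.58px, 74.26px, 129.51px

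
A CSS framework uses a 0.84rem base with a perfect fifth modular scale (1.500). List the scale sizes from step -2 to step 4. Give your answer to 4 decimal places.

0.3733rem, 0.5600rem, 0.8400rem, 1.2600rem, 1.8900rem, 2.8350rem, 4.2525rem

Step -2: 0.84 ÷ 1.500² = 0.3733
Step -1: 0.84 ÷ 1.500 = 0.5600
Step 0: 0.84rem
Step 1: 0.84 × 1.500 = 1.2600
Step 2: 0.84 × 1.500² = 1.8900
Step 3: 0.84 × 1.500³ = 2.8350
Step 4: 0.84 × 1.500⁴ = 4.2525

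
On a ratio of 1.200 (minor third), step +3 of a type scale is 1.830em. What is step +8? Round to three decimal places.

4.554em

1.830 × 1.200⁵ = 1.830 × 2.48832 ≈ 4.554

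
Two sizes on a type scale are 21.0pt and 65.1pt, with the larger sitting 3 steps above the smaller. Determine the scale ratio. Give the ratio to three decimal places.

r³ = 65.1 / 21.0, so r = (65.1/21.0)^(1/3).
r = 3.1000^(1/3) ≈ 1.4581

1.458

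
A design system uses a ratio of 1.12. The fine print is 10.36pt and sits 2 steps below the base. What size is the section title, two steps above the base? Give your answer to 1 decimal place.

16.3pt

10.36 × 1.12⁴ = 10.36 × 1.57352 ≈ 16.302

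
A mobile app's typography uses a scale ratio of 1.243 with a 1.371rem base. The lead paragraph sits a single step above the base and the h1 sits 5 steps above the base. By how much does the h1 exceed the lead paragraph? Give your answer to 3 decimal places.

Step 1: 1.371 × 1.243 = 1.70415rem
Step 5: 1.371 × 1.243⁵ = 4.06811rem
Difference: 4.06811 − 1.70415 = 2.36396rem

2.364rem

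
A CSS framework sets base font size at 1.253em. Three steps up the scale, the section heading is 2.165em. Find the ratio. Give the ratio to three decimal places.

1.200

The ratio satisfies 1.253 × r³ = 2.165, so r = (2.165 / 1.253)^(1/3).
r = 1.7279^(1/3) ≈ 1.2000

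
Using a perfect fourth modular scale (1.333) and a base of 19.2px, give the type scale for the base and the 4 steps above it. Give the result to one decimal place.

Step 0: 19.2px
Step 1: 19.2 × 1.333 = 25.6
Step 2: 19.2 × 1.333² = 34.1
Step 3: 19.2 × 1.333³ = 45.5
Step 4: 19.2 × 1.333⁴ = 60.6

19.2px, 25.6px, 34.1px, 45.5px, 60.6px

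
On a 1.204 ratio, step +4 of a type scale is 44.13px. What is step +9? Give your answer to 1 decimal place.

44.13 × 1.204⁵ = 44.13 × 2.53007 ≈ 111.652

111.7px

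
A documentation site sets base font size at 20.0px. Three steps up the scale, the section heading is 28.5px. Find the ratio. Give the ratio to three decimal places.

1.125

r³ = 28.5 / 20.0, so r = (28.5/20.0)^(1/3).
r = 1.4250^(1/3) ≈ 1.1253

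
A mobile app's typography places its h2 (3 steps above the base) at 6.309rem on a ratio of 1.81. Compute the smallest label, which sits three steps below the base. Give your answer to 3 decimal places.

0.179rem

6.309 ÷ 1.81⁶ = 6.309 ÷ 35.16183 ≈ 0.179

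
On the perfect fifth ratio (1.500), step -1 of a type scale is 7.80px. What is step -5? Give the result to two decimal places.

1.54px

7.80 ÷ 1.500⁴ = 7.80 ÷ 5.06250 ≈ 1.541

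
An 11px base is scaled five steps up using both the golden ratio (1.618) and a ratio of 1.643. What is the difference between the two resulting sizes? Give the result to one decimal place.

Golden ratio: 11.0 × 1.618⁵ = 121.979px
At 1.643: 11.0 × 1.643⁵ = 131.698px
Difference: 131.698 − 121.979 = 9.719px

9.7px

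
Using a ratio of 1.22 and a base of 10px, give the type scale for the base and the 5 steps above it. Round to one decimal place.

10.0px, 12.2px, 14.9px, 18.2px, 22.2px, 27.0px

Step 0: 10px
Step 1: 10.0 × 1.22 = 12.2
Step 2: 10.0 × 1.22² = 14.9
Step 3: 10.0 × 1.22³ = 18.2
Step 4: 10.0 × 1.22⁴ = 22.2
Step 5: 10.0 × 1.22⁵ = 27.0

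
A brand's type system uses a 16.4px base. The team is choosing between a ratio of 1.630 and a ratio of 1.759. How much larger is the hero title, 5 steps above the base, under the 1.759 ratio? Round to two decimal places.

At 1.630: 16.4 × 1.630⁵ = 188.7043px
At 1.759: 16.4 × 1.759⁵ = 276.1678px
Difference: 276.1678 − 188.7043 = 87.4635px

87.46px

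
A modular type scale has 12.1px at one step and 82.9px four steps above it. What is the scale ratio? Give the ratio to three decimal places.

1.618

The ratio satisfies 12.1 × r⁴ = 82.9, so r = (82.9 / 12.1)^(1/4).
r = 6.8512^(1/4) ≈ 1.6179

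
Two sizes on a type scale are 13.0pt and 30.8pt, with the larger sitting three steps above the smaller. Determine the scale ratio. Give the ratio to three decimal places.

r³ = 30.8 / 13.0, so r = (30.8/13.0)^(1/3).
r = 2.3692^(1/3) ≈ 1.3331

1.333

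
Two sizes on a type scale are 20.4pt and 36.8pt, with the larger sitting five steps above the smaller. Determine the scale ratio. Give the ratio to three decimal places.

1.125

r⁵ = 36.8 / 20.4, so r = (36.8/20.4)^(1/5).
r = 1.8039^(1/5) ≈ 1.1252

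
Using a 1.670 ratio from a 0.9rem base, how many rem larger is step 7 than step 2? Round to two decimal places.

Step 2: 0.9 × 1.670² = 2.5100rem
Step 7: 0.9 × 1.670⁷ = 32.6030rem
Difference: 32.6030 − 2.5100 = 30.0930rem

30.09rem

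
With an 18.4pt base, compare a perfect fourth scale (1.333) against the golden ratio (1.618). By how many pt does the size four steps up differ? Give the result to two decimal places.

68.01pt

Perfect fourth: 18.4 × 1.333⁴ = 58.0950pt
Golden ratio: 18.4 × 1.618⁴ = 126.1049pt
Difference: 126.1049 − 58.0950 = 68.0099pt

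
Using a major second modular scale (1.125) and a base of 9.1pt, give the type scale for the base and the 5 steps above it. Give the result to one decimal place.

Step 0: 9.1pt
Step 1: 9.1 × 1.125 = 10.2
Step 2: 9.1 × 1.125² = 11.5
Step 3: 9.1 × 1.125³ = 13.0
Step 4: 9.1 × 1.125⁴ = 14.6
Step 5: 9.1 × 1.125⁵ = 16.4

9.1pt, 10.2pt, 11.5pt, 13.0pt, 14.6pt, 16.4pt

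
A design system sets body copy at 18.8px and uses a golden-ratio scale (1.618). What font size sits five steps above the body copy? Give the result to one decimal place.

Each step on a modular scale multiplies by the ratio, so the size n steps from the base is base × ratioⁿ.
18.8 × 1.618⁵ = 18.8 × 11.08901 ≈ 208.47

208.5px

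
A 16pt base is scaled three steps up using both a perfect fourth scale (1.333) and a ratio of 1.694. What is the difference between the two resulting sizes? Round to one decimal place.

Perfect fourth: 16.0 × 1.333³ = 37.897pt
At 1.694: 16.0 × 1.694³ = 77.779pt
Difference: 77.779 − 37.897 = 39.882pt

39.9pt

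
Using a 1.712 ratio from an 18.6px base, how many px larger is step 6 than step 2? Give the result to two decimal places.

413.80px

Step 2: 18.6 × 1.712² = 54.5156px
Step 6: 18.6 × 1.712⁶ = 468.3122px
Difference: 468.3122 − 54.5156 = 413.7966px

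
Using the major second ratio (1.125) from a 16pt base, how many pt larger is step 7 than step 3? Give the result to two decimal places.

Step 3: 16.0 × 1.125³ = 22.7812pt
Step 7: 16.0 × 1.125⁷ = 36.4912pt
Difference: 36.4912 − 22.7812 = 13.7100pt

13.71pt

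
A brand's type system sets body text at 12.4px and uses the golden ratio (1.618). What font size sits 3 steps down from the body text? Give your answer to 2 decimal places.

Each step on a modular scale multiplies by the ratio, so the size n steps from the base is base × ratioⁿ.
12.4 ÷ 1.618³ = 12.4 ÷ 4.23580 ≈ 2.93

2.93px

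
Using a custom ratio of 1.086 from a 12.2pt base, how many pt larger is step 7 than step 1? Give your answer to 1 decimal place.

8.5pt

Step 1: 12.2 × 1.086 = 13.249pt
Step 7: 12.2 × 1.086⁷ = 21.735pt
Difference: 21.735 − 13.249 = 8.486pt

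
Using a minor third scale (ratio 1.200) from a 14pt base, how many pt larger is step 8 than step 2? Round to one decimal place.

Step 2: 14.0 × 1.200² = 20.160pt
Step 8: 14.0 × 1.200⁸ = 60.197pt
Difference: 60.197 − 20.160 = 40.037pt

40.0pt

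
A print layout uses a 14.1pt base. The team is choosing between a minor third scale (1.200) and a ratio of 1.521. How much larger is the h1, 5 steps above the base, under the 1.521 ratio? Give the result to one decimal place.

79.7pt

Minor third: 14.1 × 1.200⁵ = 35.085pt
At 1.521: 14.1 × 1.521⁵ = 114.780pt
Difference: 114.780 − 35.085 = 79.695pt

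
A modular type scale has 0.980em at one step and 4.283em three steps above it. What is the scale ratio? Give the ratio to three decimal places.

1.635

The ratio satisfies 0.980 × r³ = 4.283, so r = (4.283 / 0.980)^(1/3).
r = 4.3704^(1/3) ≈ 1.6350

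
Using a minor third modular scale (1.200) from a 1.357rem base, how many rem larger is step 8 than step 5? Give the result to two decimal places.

2.46rem

Step 5: 1.357 × 1.200⁵ = 3.3767rem
Step 8: 1.357 × 1.200⁸ = 5.8349rem
Difference: 5.8349 − 3.3767 = 2.4582rem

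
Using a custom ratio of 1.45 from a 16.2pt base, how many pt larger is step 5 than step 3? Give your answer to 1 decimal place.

54.4pt

Step 3: 16.2 × 1.45³ = 49.388pt
Step 5: 16.2 × 1.45⁵ = 103.838pt
Difference: 103.838 − 49.388 = 54.450pt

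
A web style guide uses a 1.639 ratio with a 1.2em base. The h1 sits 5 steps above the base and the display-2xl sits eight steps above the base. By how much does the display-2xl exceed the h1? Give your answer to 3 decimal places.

Step 5: 1.2 × 1.639⁵ = 14.19306em
Step 8: 1.2 × 1.639⁸ = 62.49034em
Difference: 62.49034 − 14.19306 = 48.29728em

48.297em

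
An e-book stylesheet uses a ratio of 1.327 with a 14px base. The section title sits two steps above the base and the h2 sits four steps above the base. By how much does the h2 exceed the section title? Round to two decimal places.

Step 2: 14.0 × 1.327² = 24.6530px
Step 4: 14.0 × 1.327⁴ = 43.4122px
Difference: 43.4122 − 24.6530 = 18.7592px

18.76px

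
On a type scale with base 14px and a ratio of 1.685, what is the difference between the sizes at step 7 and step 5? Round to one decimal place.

349.8px

Step 5: 14.0 × 1.685⁵ = 190.164px
Step 7: 14.0 × 1.685⁷ = 539.917px
Difference: 539.917 − 190.164 = 349.753px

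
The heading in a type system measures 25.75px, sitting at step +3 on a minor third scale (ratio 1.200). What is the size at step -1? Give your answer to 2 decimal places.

25.75 ÷ 1.200⁴ = 25.75 ÷ 2.07360 ≈ 12.418

12.42px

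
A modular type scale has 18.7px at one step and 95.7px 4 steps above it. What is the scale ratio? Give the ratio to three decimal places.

1.504

r⁴ = 95.7 / 18.7, so r = (95.7/18.7)^(1/4).
r = 5.1176^(1/4) ≈ 1.5041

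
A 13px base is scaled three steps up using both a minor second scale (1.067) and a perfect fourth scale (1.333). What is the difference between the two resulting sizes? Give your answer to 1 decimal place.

15.0px

Minor second: 13.0 × 1.067³ = 15.792px
Perfect fourth: 13.0 × 1.333³ = 30.792px
Difference: 30.792 − 15.792 = 15.000px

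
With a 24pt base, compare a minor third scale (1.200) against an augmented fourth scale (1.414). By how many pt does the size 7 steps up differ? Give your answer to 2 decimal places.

Minor third: 24.0 × 1.200⁷ = 85.9963pt
Augmented fourth: 24.0 × 1.414⁷ = 271.2421pt
Difference: 271.2421 − 85.9963 = 185.2458pt

185.25pt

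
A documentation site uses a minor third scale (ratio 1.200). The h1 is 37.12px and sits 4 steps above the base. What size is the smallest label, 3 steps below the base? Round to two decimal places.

10.36px

37.12 ÷ 1.200⁷ = 37.12 ÷ 3.58318 ≈ 10.360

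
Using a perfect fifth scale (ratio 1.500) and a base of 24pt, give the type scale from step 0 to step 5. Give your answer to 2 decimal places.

Step 0: 24pt
Step 1: 24.0 × 1.500 = 36.00
Step 2: 24.0 × 1.500² = 54.00
Step 3: 24.0 × 1.500³ = 81.00
Step 4: 24.0 × 1.500⁴ = 121.50
Step 5: 24.0 × 1.500⁵ = 182.25

24.00pt, 36.00pt, 54.00pt, 81.00pt, 121.50pt, 182.25pt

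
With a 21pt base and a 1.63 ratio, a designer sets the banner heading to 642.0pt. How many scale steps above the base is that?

7

1.63ⁿ = 642.0 / 21 = 30.5714
n = ln(30.5714) / ln(1.63) = 3.4201 / 0.4886 ≈ 7.00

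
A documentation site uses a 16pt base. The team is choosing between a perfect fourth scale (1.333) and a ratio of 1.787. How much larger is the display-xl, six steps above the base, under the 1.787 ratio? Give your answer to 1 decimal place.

431.3pt

Perfect fourth: 16.0 × 1.333⁶ = 89.764pt
At 1.787: 16.0 × 1.787⁶ = 521.035pt
Difference: 521.035 − 89.764 = 431.271pt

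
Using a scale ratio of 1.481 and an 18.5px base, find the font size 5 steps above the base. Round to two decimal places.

18.5 × 1.481⁵ = 18.5 × 7.12484 ≈ 131.81

131.81px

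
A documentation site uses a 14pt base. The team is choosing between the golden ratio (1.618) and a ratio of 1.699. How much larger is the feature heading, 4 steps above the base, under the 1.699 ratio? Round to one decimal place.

Golden ratio: 14.0 × 1.618⁴ = 95.949pt
At 1.699: 14.0 × 1.699⁴ = 116.655pt
Difference: 116.655 − 95.949 = 20.706pt

20.7pt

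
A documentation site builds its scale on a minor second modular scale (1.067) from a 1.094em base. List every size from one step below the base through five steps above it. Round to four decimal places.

1.0253em, 1.0940em, 1.1673em, 1.2455em, 1.3290em, 1.4180em, 1.5130em

Step -1: 1.094 ÷ 1.067 = 1.0253
Step 0: 1.094em
Step 1: 1.094 × 1.067 = 1.1673
Step 2: 1.094 × 1.067² = 1.2455
Step 3: 1.094 × 1.067³ = 1.3290
Step 4: 1.094 × 1.067⁴ = 1.4180
Step 5: 1.094 × 1.067⁵ = 1.5130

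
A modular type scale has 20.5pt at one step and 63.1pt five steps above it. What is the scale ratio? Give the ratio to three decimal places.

r⁵ = 63.1 / 20.5, so r = (63.1/20.5)^(1/5).
r = 3.0780^(1/5) ≈ 1.2521

1.252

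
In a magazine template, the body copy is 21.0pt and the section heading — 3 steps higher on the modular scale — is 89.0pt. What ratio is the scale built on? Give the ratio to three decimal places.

r³ = 89.0 / 21.0, so r = (89.0/21.0)^(1/3).
r = 4.2381^(1/3) ≈ 1.6183

1.618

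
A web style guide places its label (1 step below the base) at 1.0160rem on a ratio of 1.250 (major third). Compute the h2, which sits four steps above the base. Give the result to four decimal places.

3.1006rem

1.0160 × 1.250⁵ = 1.0160 × 3.05176 ≈ 3.1006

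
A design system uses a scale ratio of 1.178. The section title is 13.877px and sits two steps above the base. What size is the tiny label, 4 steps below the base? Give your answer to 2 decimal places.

5.19px

Moving from step +2 to step -4 is 6 steps down, so divide by r⁶.
13.877 ÷ 1.178⁶ = 13.877 ÷ 2.67222 ≈ 5.193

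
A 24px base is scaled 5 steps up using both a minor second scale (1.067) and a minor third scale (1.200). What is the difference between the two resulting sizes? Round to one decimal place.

26.5px

Minor second: 24.0 × 1.067⁵ = 33.192px
Minor third: 24.0 × 1.200⁵ = 59.720px
Difference: 59.720 − 33.192 = 26.528px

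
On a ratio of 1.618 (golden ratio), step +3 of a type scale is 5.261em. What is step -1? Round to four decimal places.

The gap is -1 − (3) = -4 steps, so the factor is 1.618^-4.
5.261 ÷ 1.618⁴ = 5.261 ÷ 6.85353 ≈ 0.7676

0.7676em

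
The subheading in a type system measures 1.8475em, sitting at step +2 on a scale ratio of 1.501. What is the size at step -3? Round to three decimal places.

1.8475 ÷ 1.501⁵ = 1.8475 ÷ 7.61910 ≈ 0.242

0.242em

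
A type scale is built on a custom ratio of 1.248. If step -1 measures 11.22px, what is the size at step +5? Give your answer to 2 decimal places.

42.39px

Moving from step -1 to step +5 is 6 steps up, so multiply by r⁶.
11.22 × 1.248⁶ = 11.22 × 3.77822 ≈ 42.392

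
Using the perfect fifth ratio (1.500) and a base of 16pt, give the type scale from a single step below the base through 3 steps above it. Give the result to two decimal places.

10.67pt, 16.00pt, 24.00pt, 36.00pt, 54.00pt

Step -1: 16.0 ÷ 1.500 = 10.67
Step 0: 16pt
Step 1: 16.0 × 1.500 = 24.00
Step 2: 16.0 × 1.500² = 36.00
Step 3: 16.0 × 1.500³ = 54.00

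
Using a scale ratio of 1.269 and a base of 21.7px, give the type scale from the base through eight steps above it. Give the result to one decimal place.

21.7px, 27.5px, 34.9px, 44.3px, 56.3px, 71.4px, 90.6px, 115.0px, 145.9px

Step 0: 21.7px
Step 1: 21.7 × 1.269 = 27.5
Step 2: 21.7 × 1.269² = 34.9
Step 3: 21.7 × 1.269³ = 44.3
Step 4: 21.7 × 1.269⁴ = 56.3
Step 5: 21.7 × 1.269⁵ = 71.4
Step 6: 21.7 × 1.269⁶ = 90.6
Step 7: 21.7 × 1.269⁷ = 115.0
Step 8: 21.7 × 1.269⁸ = 145.9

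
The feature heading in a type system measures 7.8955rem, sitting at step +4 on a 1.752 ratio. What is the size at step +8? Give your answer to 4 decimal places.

The gap is 8 − (4) = 4 steps, so the factor is 1.752^4.
7.8955 × 1.752⁴ = 7.8955 × 9.42185 ≈ 74.3903

74.3903rem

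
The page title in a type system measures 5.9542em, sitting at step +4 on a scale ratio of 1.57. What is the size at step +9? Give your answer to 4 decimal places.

5.9542 × 1.57⁵ = 5.9542 × 9.53890 ≈ 56.7965

56.7965em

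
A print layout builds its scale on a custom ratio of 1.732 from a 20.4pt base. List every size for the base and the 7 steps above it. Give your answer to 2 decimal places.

Step 0: 20.4pt
Step 1: 20.4 × 1.732 = 35.33
Step 2: 20.4 × 1.732² = 61.20
Step 3: 20.4 × 1.732³ = 105.99
Step 4: 20.4 × 1.732⁴ = 183.58
Step 5: 20.4 × 1.732⁵ = 317.96
Step 6: 20.4 × 1.732⁶ = 550.70
Step 7: 20.4 × 1.732⁷ = 953.82

20.40pt, 35.33pt, 61.20pt, 105.99pt, 183.58pt, 317.96pt, 550.70pt, 953.82pt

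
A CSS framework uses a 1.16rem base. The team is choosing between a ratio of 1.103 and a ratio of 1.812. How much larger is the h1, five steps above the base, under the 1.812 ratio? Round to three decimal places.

20.766rem

At 1.103: 1.16 × 1.103⁵ = 1.89381rem
At 1.812: 1.16 × 1.812⁵ = 22.65943rem
Difference: 22.65943 − 1.89381 = 20.76562rem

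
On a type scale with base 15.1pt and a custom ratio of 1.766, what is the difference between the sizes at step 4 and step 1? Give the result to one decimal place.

120.2pt

Step 1: 15.1 × 1.766 = 26.667pt
Step 4: 15.1 × 1.766⁴ = 146.872pt
Difference: 146.872 − 26.667 = 120.205pt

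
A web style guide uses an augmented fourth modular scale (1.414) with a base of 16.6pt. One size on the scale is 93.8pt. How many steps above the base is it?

1.414ⁿ = 93.8 / 16.6 = 5.6506
n = ln(5.6506) / ln(1.414) = 1.7318 / 0.3464 ≈ 5.00

5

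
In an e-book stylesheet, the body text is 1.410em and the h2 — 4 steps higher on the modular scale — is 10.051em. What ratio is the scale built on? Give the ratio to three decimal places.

r⁴ = 10.051 / 1.410, so r = (10.051/1.410)^(1/4).
r = 7.1284^(1/4) ≈ 1.6340

1.634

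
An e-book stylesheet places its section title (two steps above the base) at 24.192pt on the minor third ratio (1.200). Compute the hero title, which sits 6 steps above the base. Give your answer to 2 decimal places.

Moving from step +2 to step +6 is 4 steps up, so multiply by r⁴.
24.192 × 1.200⁴ = 24.192 × 2.07360 ≈ 50.165

50.16pt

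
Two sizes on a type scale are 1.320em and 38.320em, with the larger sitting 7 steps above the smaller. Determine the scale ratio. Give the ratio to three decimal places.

1.618

The ratio satisfies 1.320 × r⁷ = 38.320, so r = (38.320 / 1.320)^(1/7).
r = 29.0303^(1/7) ≈ 1.6180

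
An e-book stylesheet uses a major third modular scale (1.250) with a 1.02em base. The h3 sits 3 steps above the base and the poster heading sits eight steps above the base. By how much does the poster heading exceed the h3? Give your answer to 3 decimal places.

Step 3: 1.02 × 1.250³ = 1.99219em
Step 8: 1.02 × 1.250⁸ = 6.07967em
Difference: 6.07967 − 1.99219 = 4.08748em

4.087em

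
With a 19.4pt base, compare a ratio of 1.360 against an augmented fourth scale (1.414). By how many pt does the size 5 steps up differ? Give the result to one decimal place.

19.4pt

At 1.360: 19.4 × 1.360⁵ = 90.260pt
Augmented fourth: 19.4 × 1.414⁵ = 109.660pt
Difference: 109.660 − 90.260 = 19.400pt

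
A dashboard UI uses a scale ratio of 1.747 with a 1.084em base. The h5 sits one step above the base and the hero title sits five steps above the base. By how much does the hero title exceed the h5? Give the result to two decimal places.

Step 1: 1.084 × 1.747 = 1.8937em
Step 5: 1.084 × 1.747⁵ = 17.6398em
Difference: 17.6398 − 1.8937 = 15.7461em

15.75em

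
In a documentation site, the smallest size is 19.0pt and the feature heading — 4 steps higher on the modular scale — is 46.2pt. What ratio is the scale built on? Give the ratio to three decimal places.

1.249

The ratio satisfies 19.0 × r⁴ = 46.2, so r = (46.2 / 19.0)^(1/4).
r = 2.4316^(1/4) ≈ 1.2487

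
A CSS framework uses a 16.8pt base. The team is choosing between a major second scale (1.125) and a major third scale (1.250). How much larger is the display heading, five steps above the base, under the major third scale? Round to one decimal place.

Major second: 16.8 × 1.125⁵ = 30.274pt
Major third: 16.8 × 1.250⁵ = 51.270pt
Difference: 51.270 − 30.274 = 20.996pt

21.0pt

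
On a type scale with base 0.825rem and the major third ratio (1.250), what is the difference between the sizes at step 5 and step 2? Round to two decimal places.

Step 2: 0.825 × 1.250² = 1.2891rem
Step 5: 0.825 × 1.250⁵ = 2.5177rem
Difference: 2.5177 − 1.2891 = 1.2286rem

1.23rem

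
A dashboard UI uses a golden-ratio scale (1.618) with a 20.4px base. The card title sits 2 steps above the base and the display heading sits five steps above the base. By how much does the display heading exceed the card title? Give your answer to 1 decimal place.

172.8px

Step 2: 20.4 × 1.618² = 53.406px
Step 5: 20.4 × 1.618⁵ = 226.216px
Difference: 226.216 − 53.406 = 172.810px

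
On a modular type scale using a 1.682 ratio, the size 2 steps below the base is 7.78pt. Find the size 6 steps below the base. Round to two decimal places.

Moving from step -2 to step -6 is 4 steps down, so divide by r⁴.
7.78 ÷ 1.682⁴ = 7.78 ÷ 8.00394 ≈ 0.972

0.97pt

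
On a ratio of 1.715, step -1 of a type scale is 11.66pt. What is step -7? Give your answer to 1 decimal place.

The gap is -7 − (-1) = -6 steps, so the factor is 1.715^-6.
11.66 ÷ 1.715⁶ = 11.66 ÷ 25.44396 ≈ 0.458

0.5pt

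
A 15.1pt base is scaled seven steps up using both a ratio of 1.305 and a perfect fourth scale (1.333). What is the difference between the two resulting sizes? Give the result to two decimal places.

At 1.305: 15.1 × 1.305⁷ = 97.3309pt
Perfect fourth: 15.1 × 1.333⁷ = 112.9245pt
Difference: 112.9245 − 97.3309 = 15.5936pt

15.59pt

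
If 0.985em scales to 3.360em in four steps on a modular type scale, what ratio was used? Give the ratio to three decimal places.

1.359

r⁴ = 3.360 / 0.985, so r = (3.360/0.985)^(1/4).
r = 3.4112^(1/4) ≈ 1.3590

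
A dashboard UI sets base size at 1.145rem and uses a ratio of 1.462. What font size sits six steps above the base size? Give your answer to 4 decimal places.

1.145 × 1.462⁶ = 1.145 × 9.76527 ≈ 11.1812

11.1812rem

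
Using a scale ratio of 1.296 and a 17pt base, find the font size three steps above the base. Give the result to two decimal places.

A modular type scale is a geometric sequence: sizeₙ = base × rⁿ.
17.0 × 1.296³ = 17.0 × 2.17678 ≈ 37.01

37.01pt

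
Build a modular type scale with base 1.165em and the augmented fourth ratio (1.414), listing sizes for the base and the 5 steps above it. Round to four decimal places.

1.1650em, 1.6473em, 2.3293em, 3.2936em, 4.6572em, 6.5853em

Step 0: 1.165em
Step 1: 1.165 × 1.414 = 1.6473
Step 2: 1.165 × 1.414² = 2.3293
Step 3: 1.165 × 1.414³ = 3.2936
Step 4: 1.165 × 1.414⁴ = 4.6572
Step 5: 1.165 × 1.414⁵ = 6.5853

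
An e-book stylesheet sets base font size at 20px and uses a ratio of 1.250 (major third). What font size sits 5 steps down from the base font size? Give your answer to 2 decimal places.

6.55px

20.0 ÷ 1.250⁵ = 20.0 ÷ 3.05176 ≈ 6.55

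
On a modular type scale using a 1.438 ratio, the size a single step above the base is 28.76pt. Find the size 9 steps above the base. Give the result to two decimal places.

525.85pt

Moving from step +1 to step +9 is 8 steps up, so multiply by r⁸.
28.76 × 1.438⁸ = 28.76 × 18.28399 ≈ 525.848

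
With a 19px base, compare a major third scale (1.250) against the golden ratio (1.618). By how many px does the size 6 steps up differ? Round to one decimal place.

268.4px

Major third: 19.0 × 1.250⁶ = 72.479px
Golden ratio: 19.0 × 1.618⁶ = 340.898px
Difference: 340.898 − 72.479 = 268.419px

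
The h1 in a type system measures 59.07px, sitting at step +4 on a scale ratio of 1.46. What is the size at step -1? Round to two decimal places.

8.90px

The gap is -1 − (4) = -5 steps, so the factor is 1.46^-5.
59.07 ÷ 1.46⁵ = 59.07 ÷ 6.63383 ≈ 8.904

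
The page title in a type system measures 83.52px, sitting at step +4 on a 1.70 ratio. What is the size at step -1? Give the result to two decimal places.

83.52 ÷ 1.70⁵ = 83.52 ÷ 14.19857 ≈ 5.882

5.88px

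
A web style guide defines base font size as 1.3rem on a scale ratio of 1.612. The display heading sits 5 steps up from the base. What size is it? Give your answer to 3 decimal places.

Each step on a modular scale multiplies by the ratio, so the size n steps from the base is base × ratioⁿ.
1.3 × 1.612⁵ = 1.3 × 10.88492 ≈ 14.150

14.150rem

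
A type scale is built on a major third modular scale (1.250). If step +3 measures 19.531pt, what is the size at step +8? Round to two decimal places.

59.60pt

19.531 × 1.250⁵ = 19.531 × 3.05176 ≈ 59.604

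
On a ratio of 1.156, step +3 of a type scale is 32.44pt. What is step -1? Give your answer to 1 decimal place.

32.44 ÷ 1.156⁴ = 32.44 ÷ 1.78579 ≈ 18.166

18.2pt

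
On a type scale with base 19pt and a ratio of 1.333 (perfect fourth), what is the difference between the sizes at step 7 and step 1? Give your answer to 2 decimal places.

Step 1: 19.0 × 1.333 = 25.3270pt
Step 7: 19.0 × 1.333⁷ = 142.0904pt
Difference: 142.0904 − 25.3270 = 116.7634pt

116.76pt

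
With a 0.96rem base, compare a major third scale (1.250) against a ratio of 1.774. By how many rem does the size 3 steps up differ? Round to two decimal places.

Major third: 0.96 × 1.250³ = 1.8750rem
At 1.774: 0.96 × 1.774³ = 5.3596rem
Difference: 5.3596 − 1.8750 = 3.4846rem

3.48rem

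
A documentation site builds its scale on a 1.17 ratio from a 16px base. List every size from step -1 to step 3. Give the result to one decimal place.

Step -1: 16.0 ÷ 1.17 = 13.7
Step 0: 16px
Step 1: 16.0 × 1.17 = 18.7
Step 2: 16.0 × 1.17² = 21.9
Step 3: 16.0 × 1.17³ = 25.6

13.7px, 16.0px, 18.7px, 21.9px, 25.6px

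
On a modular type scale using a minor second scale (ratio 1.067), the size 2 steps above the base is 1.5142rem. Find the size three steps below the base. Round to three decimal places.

1.095rem

Moving from step +2 to step -3 is 5 steps down, so divide by r⁵.
1.5142 ÷ 1.067⁵ = 1.5142 ÷ 1.38300 ≈ 1.095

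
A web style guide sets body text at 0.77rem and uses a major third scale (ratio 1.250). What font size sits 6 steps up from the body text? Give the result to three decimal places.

0.77 × 1.250⁶ = 0.77 × 3.81470 ≈ 2.937

2.937rem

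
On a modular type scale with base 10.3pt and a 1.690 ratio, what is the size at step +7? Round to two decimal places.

405.55pt

10.3 × 1.690⁷ = 10.3 × 39.37376 ≈ 405.55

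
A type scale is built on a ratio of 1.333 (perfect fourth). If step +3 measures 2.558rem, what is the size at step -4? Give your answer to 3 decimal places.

0.342rem

2.558 ÷ 1.333⁷ = 2.558 ÷ 7.47844 ≈ 0.342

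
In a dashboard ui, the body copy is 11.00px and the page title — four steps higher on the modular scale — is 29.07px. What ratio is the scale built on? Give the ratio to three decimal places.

The ratio satisfies 11.00 × r⁴ = 29.07, so r = (29.07 / 11.00)^(1/4).
r = 2.6427^(1/4) ≈ 1.2750

1.275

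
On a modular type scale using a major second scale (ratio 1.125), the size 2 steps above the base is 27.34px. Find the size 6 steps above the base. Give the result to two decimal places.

43.79px

Moving from step +2 to step +6 is 4 steps up, so multiply by r⁴.
27.34 × 1.125⁴ = 27.34 × 1.60181 ≈ 43.793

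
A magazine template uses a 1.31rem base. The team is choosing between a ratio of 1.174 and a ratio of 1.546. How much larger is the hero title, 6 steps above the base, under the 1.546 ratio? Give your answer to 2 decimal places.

At 1.174: 1.31 × 1.174⁶ = 3.4299rem
At 1.546: 1.31 × 1.546⁶ = 17.8866rem
Difference: 17.8866 − 3.4299 = 14.4567rem

14.46rem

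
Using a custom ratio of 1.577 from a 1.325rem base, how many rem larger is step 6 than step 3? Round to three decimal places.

15.184rem

Step 3: 1.325 × 1.577³ = 5.19650rem
Step 6: 1.325 × 1.577⁶ = 20.38009rem
Difference: 20.38009 − 5.19650 = 15.18359rem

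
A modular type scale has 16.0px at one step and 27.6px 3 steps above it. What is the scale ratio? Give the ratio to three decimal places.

1.199

The ratio satisfies 16.0 × r³ = 27.6, so r = (27.6 / 16.0)^(1/3).
r = 1.7250^(1/3) ≈ 1.1993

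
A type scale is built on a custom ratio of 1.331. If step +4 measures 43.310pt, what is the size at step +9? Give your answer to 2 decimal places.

180.92pt

43.310 × 1.331⁵ = 43.310 × 4.17725 ≈ 180.917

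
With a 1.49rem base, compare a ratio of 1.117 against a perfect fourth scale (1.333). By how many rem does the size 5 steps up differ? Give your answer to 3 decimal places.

3.680rem

At 1.117: 1.49 × 1.117⁵ = 2.59091rem
Perfect fourth: 1.49 × 1.333⁵ = 6.27100rem
Difference: 6.27100 − 2.59091 = 3.68009rem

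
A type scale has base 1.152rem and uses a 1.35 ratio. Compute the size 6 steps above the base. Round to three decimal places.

6.974rem

A modular type scale is a geometric sequence: sizeₙ = base × rⁿ.
1.152 × 1.35⁶ = 1.152 × 6.05345 ≈ 6.974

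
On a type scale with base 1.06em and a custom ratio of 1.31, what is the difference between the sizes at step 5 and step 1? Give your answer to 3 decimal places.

2.701em

Step 1: 1.06 × 1.31 = 1.38860em
Step 5: 1.06 × 1.31⁵ = 4.08943em
Difference: 4.08943 − 1.38860 = 2.70083em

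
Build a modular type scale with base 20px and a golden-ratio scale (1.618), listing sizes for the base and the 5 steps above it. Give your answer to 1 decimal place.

Step 0: 20px
Step 1: 20.0 × 1.618 = 32.4
Step 2: 20.0 × 1.618² = 52.4
Step 3: 20.0 × 1.618³ = 84.7
Step 4: 20.0 × 1.618⁴ = 137.1
Step 5: 20.0 × 1.618⁵ = 221.8

20.0px, 32.4px, 52.4px, 84.7px, 137.1px, 221.8px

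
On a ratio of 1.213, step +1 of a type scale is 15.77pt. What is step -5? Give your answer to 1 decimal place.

5.0pt

Moving from step +1 to step -5 is 6 steps down, so divide by r⁶.
15.77 ÷ 1.213⁶ = 15.77 ÷ 3.18541 ≈ 4.951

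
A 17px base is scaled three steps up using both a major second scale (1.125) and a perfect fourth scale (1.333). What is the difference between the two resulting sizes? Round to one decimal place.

Major second: 17.0 × 1.125³ = 24.205px
Perfect fourth: 17.0 × 1.333³ = 40.266px
Difference: 40.266 − 24.205 = 16.061px

16.1px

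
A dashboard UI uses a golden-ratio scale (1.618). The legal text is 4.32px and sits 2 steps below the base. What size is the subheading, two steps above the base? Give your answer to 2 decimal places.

The gap is 2 − (-2) = 4 steps, so the factor is 1.618^4.
4.32 × 1.618⁴ = 4.32 × 6.85353 ≈ 29.607

29.61px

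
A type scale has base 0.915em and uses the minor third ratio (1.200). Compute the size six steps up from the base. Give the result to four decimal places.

0.915 × 1.200⁶ = 0.915 × 2.98598 ≈ 2.7322

2.7322em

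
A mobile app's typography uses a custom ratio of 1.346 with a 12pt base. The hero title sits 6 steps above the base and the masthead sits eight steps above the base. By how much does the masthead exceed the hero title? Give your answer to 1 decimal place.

Step 6: 12.0 × 1.346⁶ = 71.359pt
Step 8: 12.0 × 1.346⁸ = 129.283pt
Difference: 129.283 − 71.359 = 57.924pt

57.9pt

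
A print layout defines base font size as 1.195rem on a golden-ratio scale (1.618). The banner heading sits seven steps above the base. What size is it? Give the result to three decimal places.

34.691rem

1.195 × 1.618⁷ = 1.195 × 29.03017 ≈ 34.691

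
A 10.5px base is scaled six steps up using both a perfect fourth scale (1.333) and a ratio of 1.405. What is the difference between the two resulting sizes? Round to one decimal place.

Perfect fourth: 10.5 × 1.333⁶ = 58.907px
At 1.405: 10.5 × 1.405⁶ = 80.769px
Difference: 80.769 − 58.907 = 21.862px

21.9px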